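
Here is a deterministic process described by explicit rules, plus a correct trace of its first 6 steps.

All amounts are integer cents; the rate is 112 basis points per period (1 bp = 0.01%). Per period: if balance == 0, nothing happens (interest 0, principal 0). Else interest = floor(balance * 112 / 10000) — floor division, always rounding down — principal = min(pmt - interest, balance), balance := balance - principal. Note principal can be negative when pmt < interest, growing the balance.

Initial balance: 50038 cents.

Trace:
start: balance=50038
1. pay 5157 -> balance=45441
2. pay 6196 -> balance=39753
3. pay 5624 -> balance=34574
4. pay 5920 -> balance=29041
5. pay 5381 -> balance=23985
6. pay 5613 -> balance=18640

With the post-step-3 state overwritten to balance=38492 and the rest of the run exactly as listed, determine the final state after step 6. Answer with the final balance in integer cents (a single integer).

22691

state after step 3 := balance=38492
4. pay 5920 -> balance=33003
5. pay 5381 -> balance=27991
6. pay 5613 -> balance=22691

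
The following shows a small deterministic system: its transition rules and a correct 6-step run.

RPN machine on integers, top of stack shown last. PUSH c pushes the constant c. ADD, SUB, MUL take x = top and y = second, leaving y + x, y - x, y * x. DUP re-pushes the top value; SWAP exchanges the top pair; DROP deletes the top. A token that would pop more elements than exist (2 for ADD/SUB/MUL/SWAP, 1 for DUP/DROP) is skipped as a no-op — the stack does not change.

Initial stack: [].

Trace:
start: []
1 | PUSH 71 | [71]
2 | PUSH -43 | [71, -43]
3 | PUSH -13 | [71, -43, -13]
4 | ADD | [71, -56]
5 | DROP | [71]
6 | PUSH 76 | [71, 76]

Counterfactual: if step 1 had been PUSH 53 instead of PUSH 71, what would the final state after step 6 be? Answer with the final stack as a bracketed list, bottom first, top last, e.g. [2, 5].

[53, 76]

(re-executing from step 1 with the substitution; state before step 1: [])
1 | PUSH 53 | [53]
2 | PUSH -43 | [53, -43]
3 | PUSH -13 | [53, -43, -13]
4 | ADD | [53, -56]
5 | DROP | [53]
6 | PUSH 76 | [53, 76]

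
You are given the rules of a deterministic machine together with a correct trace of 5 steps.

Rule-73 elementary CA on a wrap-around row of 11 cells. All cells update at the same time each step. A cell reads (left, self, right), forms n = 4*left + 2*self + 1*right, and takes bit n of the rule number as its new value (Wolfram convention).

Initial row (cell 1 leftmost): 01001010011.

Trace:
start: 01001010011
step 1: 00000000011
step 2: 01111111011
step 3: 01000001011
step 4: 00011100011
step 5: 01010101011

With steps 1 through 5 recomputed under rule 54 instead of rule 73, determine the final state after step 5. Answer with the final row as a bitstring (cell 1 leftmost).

00100010000

(re-executing steps 1..5 under rule 54; state before step 1: 01001010011)
step 1: 11111111100
step 2: 00000000011
step 3: 10000000100
step 4: 11000001111
step 5: 00100010000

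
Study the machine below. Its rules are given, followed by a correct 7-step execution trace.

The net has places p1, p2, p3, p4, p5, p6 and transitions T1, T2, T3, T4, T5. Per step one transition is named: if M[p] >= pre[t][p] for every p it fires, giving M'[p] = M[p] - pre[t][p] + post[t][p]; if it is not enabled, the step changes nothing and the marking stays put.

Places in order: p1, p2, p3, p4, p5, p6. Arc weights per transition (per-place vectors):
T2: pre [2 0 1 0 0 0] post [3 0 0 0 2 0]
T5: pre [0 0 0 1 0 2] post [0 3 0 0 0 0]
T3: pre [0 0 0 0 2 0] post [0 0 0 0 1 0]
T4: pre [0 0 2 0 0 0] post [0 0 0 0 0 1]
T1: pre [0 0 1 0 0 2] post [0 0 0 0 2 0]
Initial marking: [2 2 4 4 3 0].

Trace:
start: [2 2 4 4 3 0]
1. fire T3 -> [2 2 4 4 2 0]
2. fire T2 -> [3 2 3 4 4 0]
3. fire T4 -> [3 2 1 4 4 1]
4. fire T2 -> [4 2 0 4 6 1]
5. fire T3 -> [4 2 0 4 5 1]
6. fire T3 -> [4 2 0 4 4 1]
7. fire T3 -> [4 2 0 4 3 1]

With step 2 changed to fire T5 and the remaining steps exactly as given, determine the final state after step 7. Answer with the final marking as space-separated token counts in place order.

3 2 1 4 1 1

(re-executing from step 2 with the substitution; state before step 2: [2 2 4 4 2 0])
2. fire T5 -> [2 2 4 4 2 0]
3. fire T4 -> [2 2 2 4 2 1]
4. fire T2 -> [3 2 1 4 4 1]
5. fire T3 -> [3 2 1 4 3 1]
6. fire T3 -> [3 2 1 4 2 1]
7. fire T3 -> [3 2 1 4 1 1]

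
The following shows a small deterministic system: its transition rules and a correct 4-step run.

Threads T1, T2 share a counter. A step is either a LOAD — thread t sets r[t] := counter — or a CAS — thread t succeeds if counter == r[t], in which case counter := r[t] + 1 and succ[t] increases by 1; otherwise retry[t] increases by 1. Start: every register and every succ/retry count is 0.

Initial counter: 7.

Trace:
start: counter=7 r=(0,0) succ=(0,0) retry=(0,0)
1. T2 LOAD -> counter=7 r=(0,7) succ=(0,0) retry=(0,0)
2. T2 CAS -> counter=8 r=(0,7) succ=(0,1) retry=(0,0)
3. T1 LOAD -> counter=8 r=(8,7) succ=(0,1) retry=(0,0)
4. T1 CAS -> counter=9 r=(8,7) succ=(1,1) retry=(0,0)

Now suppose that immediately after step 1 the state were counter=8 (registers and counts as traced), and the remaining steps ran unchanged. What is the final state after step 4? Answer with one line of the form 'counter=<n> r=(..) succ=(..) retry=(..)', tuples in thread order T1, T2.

counter=9 r=(8,7) succ=(1,0) retry=(0,1)

state after step 1 := counter=8 r=(0,7) succ=(0,0) retry=(0,0)
2. T2 CAS -> counter=8 r=(0,7) succ=(0,0) retry=(0,1)
3. T1 LOAD -> counter=8 r=(8,7) succ=(0,0) retry=(0,1)
4. T1 CAS -> counter=9 r=(8,7) succ=(1,0) retry=(0,1)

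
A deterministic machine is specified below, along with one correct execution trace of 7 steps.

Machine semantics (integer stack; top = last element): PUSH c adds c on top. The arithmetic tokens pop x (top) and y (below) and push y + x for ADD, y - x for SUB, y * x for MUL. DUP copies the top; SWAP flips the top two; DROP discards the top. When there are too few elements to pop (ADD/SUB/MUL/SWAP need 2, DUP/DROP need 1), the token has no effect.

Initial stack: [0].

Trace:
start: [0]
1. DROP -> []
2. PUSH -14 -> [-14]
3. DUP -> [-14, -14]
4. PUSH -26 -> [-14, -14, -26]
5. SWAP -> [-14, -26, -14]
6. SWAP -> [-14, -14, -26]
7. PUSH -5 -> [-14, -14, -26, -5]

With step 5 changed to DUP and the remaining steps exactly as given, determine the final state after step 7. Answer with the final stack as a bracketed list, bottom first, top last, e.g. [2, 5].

(re-executing from step 5 with the substitution; state before step 5: [-14, -14, -26])
5. DUP -> [-14, -14, -26, -26]
6. SWAP -> [-14, -14, -26, -26]
7. PUSH -5 -> [-14, -14, -26, -26, -5]

[-14, -14, -26, -26, -5]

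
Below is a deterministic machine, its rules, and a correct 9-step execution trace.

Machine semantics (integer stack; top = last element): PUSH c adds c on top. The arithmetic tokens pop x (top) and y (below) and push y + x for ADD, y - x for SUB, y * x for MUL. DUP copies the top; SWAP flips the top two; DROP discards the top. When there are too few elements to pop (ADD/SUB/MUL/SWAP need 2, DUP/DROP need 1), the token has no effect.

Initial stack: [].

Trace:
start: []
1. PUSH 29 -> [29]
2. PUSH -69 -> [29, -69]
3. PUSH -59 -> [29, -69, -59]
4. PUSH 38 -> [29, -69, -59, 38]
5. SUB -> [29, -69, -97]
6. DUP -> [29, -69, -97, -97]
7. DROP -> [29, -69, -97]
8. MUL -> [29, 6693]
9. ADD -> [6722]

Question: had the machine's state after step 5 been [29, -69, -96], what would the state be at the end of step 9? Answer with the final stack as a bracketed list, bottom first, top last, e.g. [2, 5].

state after step 5 := [29, -69, -96]
6. DUP -> [29, -69, -96, -96]
7. DROP -> [29, -69, -96]
8. MUL -> [29, 6624]
9. ADD -> [6653]

[6653]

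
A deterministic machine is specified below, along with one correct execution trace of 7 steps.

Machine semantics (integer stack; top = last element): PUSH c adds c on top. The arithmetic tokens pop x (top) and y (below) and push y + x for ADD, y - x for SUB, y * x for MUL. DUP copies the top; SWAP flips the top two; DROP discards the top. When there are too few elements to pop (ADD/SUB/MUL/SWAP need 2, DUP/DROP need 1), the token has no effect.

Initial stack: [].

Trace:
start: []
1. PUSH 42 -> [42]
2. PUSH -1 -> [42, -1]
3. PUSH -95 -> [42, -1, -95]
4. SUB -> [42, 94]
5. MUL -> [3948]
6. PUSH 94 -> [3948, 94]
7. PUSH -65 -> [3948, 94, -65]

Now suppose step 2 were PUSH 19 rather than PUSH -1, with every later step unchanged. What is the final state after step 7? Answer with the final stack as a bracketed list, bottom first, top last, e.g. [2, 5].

(re-executing from step 2 with the substitution; state before step 2: [42])
2. PUSH 19 -> [42, 19]
3. PUSH -95 -> [42, 19, -95]
4. SUB -> [42, 114]
5. MUL -> [4788]
6. PUSH 94 -> [4788, 94]
7. PUSH -65 -> [4788, 94, -65]

[4788, 94, -65]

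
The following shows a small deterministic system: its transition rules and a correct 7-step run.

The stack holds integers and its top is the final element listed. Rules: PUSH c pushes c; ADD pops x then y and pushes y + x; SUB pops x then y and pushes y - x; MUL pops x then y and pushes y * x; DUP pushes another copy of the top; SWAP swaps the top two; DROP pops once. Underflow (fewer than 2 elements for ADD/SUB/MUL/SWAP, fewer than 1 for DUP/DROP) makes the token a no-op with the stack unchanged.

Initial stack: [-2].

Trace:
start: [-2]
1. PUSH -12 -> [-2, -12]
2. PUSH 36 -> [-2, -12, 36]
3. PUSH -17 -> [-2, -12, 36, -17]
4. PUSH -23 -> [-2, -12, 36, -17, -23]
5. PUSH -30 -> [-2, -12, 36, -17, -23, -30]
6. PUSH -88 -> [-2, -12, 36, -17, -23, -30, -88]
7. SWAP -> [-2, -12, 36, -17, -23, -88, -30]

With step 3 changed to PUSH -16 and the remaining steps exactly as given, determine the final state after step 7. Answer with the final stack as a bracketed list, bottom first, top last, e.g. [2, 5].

(re-executing from step 3 with the substitution; state before step 3: [-2, -12, 36])
3. PUSH -16 -> [-2, -12, 36, -16]
4. PUSH -23 -> [-2, -12, 36, -16, -23]
5. PUSH -30 -> [-2, -12, 36, -16, -23, -30]
6. PUSH -88 -> [-2, -12, 36, -16, -23, -30, -88]
7. SWAP -> [-2, -12, 36, -16, -23, -88, -30]

[-2, -12, 36, -16, -23, -88, -30]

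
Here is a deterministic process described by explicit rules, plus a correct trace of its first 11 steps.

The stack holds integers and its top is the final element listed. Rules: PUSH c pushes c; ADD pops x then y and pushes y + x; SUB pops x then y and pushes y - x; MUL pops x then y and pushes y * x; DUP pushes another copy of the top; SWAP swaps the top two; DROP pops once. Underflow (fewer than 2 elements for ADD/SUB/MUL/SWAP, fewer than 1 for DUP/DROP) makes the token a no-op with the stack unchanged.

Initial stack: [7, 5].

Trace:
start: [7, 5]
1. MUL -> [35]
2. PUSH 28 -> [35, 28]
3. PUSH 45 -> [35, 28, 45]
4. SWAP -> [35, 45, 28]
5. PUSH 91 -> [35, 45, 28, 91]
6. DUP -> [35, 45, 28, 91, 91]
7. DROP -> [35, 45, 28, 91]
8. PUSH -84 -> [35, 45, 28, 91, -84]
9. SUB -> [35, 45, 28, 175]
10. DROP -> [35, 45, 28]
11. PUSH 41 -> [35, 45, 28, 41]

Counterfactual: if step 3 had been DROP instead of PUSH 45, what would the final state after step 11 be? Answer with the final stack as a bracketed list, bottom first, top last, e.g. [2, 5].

[35, 41]

(re-executing from step 3 with the substitution; state before step 3: [35, 28])
3. DROP -> [35]
4. SWAP -> [35]
5. PUSH 91 -> [35, 91]
6. DUP -> [35, 91, 91]
7. DROP -> [35, 91]
8. PUSH -84 -> [35, 91, -84]
9. SUB -> [35, 175]
10. DROP -> [35]
11. PUSH 41 -> [35, 41]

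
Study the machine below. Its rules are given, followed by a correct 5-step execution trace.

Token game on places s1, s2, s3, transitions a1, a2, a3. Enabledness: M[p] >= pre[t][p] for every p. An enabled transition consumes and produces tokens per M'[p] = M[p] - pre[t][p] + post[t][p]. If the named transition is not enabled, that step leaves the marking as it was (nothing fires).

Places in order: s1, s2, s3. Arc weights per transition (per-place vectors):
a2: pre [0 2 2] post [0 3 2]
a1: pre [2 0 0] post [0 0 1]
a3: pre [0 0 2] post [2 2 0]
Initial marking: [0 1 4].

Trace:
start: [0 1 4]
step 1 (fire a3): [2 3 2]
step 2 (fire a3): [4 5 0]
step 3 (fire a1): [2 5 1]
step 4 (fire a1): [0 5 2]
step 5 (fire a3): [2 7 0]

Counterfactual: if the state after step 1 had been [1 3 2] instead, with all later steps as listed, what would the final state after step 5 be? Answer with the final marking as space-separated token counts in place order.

state after step 1 := [1 3 2]
step 2 (fire a3): [3 5 0]
step 3 (fire a1): [1 5 1]
step 4 (fire a1): [1 5 1]
step 5 (fire a3): [1 5 1]

1 5 1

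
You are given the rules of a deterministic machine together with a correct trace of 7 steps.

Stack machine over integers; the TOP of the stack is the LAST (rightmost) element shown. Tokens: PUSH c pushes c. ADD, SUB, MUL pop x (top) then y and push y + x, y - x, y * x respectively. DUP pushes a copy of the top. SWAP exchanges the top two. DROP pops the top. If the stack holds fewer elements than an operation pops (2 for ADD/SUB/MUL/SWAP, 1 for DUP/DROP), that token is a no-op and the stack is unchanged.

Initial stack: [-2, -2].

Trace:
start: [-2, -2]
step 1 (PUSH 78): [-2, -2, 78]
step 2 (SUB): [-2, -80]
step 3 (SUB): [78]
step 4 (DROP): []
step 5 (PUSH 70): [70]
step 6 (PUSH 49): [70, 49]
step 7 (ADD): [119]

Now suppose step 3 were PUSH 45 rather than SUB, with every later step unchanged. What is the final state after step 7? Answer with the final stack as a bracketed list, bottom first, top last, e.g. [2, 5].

[-2, -80, 119]

(re-executing from step 3 with the substitution; state before step 3: [-2, -80])
step 3 (PUSH 45): [-2, -80, 45]
step 4 (DROP): [-2, -80]
step 5 (PUSH 70): [-2, -80, 70]
step 6 (PUSH 49): [-2, -80, 70, 49]
step 7 (ADD): [-2, -80, 119]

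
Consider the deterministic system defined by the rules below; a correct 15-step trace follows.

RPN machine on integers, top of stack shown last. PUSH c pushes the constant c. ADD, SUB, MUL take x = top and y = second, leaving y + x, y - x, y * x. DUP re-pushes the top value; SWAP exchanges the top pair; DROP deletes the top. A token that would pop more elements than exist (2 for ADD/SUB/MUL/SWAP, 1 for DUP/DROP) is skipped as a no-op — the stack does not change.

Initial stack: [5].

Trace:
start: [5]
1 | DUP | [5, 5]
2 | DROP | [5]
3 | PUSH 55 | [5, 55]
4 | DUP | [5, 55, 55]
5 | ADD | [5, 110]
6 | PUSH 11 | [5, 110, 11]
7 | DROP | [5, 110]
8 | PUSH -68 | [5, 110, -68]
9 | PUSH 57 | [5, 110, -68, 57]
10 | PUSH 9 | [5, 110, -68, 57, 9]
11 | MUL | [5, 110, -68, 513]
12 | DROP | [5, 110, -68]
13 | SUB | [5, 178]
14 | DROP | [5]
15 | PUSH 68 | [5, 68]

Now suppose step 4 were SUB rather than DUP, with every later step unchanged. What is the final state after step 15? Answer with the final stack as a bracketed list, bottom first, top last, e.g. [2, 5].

[68]

(re-executing from step 4 with the substitution; state before step 4: [5, 55])
4 | SUB | [-50]
5 | ADD | [-50]
6 | PUSH 11 | [-50, 11]
7 | DROP | [-50]
8 | PUSH -68 | [-50, -68]
9 | PUSH 57 | [-50, -68, 57]
10 | PUSH 9 | [-50, -68, 57, 9]
11 | MUL | [-50, -68, 513]
12 | DROP | [-50, -68]
13 | SUB | [18]
14 | DROP | []
15 | PUSH 68 | [68]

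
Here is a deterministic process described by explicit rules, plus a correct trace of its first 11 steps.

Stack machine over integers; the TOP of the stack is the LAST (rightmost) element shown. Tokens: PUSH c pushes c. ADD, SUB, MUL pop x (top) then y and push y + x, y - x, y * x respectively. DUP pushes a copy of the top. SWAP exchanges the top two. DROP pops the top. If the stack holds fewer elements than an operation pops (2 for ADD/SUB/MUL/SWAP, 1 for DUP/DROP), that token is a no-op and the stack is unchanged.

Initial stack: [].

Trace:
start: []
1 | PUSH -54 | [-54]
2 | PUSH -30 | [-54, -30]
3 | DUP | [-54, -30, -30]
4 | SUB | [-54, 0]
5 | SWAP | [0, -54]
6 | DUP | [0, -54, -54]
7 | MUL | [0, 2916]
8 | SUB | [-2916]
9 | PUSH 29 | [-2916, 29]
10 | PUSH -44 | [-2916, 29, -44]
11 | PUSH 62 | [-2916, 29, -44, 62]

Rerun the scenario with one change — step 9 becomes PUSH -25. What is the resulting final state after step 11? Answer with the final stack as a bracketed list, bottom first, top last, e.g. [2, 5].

(re-executing from step 9 with the substitution; state before step 9: [-2916])
9 | PUSH -25 | [-2916, -25]
10 | PUSH -44 | [-2916, -25, -44]
11 | PUSH 62 | [-2916, -25, -44, 62]

[-2916, -25, -44, 62]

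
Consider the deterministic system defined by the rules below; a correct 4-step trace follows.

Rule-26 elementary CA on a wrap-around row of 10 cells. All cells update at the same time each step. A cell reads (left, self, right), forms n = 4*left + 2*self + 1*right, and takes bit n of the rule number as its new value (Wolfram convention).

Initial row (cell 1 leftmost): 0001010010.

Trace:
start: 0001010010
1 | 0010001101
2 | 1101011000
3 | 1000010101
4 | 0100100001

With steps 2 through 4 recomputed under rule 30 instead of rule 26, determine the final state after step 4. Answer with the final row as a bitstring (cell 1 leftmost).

1000110100

(re-executing steps 2..4 under rule 30; state before step 2: 0010001101)
2 | 1111011001
3 | 0000010111
4 | 1000110100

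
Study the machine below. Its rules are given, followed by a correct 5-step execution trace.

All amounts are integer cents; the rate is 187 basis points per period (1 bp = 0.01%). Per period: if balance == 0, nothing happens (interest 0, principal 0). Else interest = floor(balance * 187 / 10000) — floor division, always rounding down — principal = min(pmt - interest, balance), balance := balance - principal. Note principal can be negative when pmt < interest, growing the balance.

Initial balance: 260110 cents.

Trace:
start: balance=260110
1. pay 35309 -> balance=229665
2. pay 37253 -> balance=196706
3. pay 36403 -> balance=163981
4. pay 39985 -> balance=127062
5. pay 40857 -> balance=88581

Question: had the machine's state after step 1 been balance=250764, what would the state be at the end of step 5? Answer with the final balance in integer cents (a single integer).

state after step 1 := balance=250764
2. pay 37253 -> balance=218200
3. pay 36403 -> balance=185877
4. pay 39985 -> balance=149367
5. pay 40857 -> balance=111303

111303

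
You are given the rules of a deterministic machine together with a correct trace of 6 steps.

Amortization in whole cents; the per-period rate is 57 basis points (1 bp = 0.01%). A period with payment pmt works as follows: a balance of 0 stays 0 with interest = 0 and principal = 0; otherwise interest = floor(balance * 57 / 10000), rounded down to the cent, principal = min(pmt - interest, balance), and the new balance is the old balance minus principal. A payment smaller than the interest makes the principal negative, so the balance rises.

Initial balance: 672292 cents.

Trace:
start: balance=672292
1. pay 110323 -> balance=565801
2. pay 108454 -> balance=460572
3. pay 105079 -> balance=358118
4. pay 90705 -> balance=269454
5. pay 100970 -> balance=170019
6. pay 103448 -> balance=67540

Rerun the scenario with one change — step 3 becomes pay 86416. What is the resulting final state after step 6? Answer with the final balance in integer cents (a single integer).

86523

(re-executing from step 3 with the substitution; state before step 3: balance=460572)
3. pay 86416 -> balance=376781
4. pay 90705 -> balance=288223
5. pay 100970 -> balance=188895
6. pay 103448 -> balance=86523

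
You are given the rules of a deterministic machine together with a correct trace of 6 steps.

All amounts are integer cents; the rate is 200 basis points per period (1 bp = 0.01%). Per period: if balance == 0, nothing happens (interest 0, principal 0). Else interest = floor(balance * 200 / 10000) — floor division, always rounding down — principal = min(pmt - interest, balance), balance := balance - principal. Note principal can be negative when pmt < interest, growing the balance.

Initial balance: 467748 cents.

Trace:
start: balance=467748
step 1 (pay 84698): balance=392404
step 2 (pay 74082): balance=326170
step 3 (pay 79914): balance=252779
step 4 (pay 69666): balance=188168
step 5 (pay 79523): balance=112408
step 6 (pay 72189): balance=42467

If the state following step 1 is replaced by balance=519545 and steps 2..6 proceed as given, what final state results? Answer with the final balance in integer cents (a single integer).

state after step 1 := balance=519545
step 2 (pay 74082): balance=455853
step 3 (pay 79914): balance=385056
step 4 (pay 69666): balance=323091
step 5 (pay 79523): balance=250029
step 6 (pay 72189): balance=182840

182840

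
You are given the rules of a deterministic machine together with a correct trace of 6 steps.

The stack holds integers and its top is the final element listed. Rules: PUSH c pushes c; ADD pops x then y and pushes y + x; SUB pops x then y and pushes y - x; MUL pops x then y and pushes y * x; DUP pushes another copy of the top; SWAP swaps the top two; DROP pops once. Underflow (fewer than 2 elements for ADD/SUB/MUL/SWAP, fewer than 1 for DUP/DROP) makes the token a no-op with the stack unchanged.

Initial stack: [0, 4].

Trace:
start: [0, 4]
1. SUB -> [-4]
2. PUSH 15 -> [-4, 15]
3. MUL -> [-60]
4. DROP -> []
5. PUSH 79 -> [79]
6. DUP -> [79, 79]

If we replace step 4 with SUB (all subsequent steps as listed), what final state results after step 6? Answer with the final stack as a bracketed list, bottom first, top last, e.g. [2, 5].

[-60, 79, 79]

(re-executing from step 4 with the substitution; state before step 4: [-60])
4. SUB -> [-60]
5. PUSH 79 -> [-60, 79]
6. DUP -> [-60, 79, 79]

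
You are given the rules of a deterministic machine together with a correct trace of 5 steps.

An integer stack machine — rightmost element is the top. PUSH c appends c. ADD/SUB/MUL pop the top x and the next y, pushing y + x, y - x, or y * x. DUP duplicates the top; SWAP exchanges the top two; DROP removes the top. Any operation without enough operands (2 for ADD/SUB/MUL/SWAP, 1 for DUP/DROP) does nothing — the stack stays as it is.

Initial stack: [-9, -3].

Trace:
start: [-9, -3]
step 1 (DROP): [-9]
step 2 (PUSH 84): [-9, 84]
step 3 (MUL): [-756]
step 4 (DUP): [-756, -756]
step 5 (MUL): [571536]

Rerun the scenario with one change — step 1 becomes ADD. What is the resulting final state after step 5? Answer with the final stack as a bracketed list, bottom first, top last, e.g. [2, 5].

(re-executing from step 1 with the substitution; state before step 1: [-9, -3])
step 1 (ADD): [-12]
step 2 (PUSH 84): [-12, 84]
step 3 (MUL): [-1008]
step 4 (DUP): [-1008, -1008]
step 5 (MUL): [1016064]

[1016064]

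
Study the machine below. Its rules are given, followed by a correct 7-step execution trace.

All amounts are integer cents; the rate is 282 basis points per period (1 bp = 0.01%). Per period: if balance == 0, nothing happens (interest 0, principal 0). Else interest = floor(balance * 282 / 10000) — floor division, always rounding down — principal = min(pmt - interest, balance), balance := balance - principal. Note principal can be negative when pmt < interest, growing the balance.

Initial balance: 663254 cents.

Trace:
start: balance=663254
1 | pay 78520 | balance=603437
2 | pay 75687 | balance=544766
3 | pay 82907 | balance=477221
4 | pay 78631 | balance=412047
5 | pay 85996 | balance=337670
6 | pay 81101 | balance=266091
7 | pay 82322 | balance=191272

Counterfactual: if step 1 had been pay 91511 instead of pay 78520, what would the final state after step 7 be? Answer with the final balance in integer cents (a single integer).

175922

(re-executing from step 1 with the substitution; state before step 1: balance=663254)
1 | pay 91511 | balance=590446
2 | pay 75687 | balance=531409
3 | pay 82907 | balance=463487
4 | pay 78631 | balance=397926
5 | pay 85996 | balance=323151
6 | pay 81101 | balance=251162
7 | pay 82322 | balance=175922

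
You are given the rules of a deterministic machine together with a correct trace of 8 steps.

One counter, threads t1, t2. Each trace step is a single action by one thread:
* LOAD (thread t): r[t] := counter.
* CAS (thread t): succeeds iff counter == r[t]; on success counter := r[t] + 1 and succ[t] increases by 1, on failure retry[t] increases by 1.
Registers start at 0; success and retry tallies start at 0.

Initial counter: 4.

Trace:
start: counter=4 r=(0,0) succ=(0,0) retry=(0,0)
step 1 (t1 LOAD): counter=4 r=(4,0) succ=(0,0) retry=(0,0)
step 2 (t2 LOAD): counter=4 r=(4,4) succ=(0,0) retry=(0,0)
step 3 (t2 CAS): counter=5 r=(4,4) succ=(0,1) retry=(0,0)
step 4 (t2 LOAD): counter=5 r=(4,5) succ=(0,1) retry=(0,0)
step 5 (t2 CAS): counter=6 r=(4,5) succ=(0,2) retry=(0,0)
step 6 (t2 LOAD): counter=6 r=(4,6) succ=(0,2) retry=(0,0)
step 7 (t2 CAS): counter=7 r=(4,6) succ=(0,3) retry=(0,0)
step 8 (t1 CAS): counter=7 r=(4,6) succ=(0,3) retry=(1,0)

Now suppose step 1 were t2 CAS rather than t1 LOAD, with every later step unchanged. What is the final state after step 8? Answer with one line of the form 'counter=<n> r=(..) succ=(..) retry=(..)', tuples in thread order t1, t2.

counter=7 r=(0,6) succ=(0,3) retry=(1,1)

(re-executing from step 1 with the substitution; state before step 1: counter=4 r=(0,0) succ=(0,0) retry=(0,0))
step 1 (t2 CAS): counter=4 r=(0,0) succ=(0,0) retry=(0,1)
step 2 (t2 LOAD): counter=4 r=(0,4) succ=(0,0) retry=(0,1)
step 3 (t2 CAS): counter=5 r=(0,4) succ=(0,1) retry=(0,1)
step 4 (t2 LOAD): counter=5 r=(0,5) succ=(0,1) retry=(0,1)
step 5 (t2 CAS): counter=6 r=(0,5) succ=(0,2) retry=(0,1)
step 6 (t2 LOAD): counter=6 r=(0,6) succ=(0,2) retry=(0,1)
step 7 (t2 CAS): counter=7 r=(0,6) succ=(0,3) retry=(0,1)
step 8 (t1 CAS): counter=7 r=(0,6) succ=(0,3) retry=(1,1)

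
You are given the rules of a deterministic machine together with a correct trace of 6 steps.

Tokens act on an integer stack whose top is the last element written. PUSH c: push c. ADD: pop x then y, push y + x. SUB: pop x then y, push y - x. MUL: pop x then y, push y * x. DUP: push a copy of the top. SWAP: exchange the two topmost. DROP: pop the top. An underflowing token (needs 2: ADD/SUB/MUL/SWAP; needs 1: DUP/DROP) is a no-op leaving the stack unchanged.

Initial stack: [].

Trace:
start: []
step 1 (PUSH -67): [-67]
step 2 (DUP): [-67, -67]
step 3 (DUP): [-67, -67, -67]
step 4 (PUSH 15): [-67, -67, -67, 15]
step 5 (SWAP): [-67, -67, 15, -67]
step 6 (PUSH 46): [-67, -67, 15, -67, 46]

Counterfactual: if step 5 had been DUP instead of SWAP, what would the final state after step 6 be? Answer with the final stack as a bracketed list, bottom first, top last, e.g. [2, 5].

(re-executing from step 5 with the substitution; state before step 5: [-67, -67, -67, 15])
step 5 (DUP): [-67, -67, -67, 15, 15]
step 6 (PUSH 46): [-67, -67, -67, 15, 15, 46]

[-67, -67, -67, 15, 15, 46]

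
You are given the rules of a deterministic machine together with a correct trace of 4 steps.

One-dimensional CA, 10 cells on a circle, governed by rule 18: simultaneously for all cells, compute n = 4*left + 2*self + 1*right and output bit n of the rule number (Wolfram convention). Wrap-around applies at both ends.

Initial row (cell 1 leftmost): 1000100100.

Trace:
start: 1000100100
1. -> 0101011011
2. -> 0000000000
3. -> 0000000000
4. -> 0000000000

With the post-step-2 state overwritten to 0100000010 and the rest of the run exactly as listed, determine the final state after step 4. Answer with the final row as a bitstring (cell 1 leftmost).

0001001000

state after step 2 := 0100000010
3. -> 1010000101
4. -> 0001001000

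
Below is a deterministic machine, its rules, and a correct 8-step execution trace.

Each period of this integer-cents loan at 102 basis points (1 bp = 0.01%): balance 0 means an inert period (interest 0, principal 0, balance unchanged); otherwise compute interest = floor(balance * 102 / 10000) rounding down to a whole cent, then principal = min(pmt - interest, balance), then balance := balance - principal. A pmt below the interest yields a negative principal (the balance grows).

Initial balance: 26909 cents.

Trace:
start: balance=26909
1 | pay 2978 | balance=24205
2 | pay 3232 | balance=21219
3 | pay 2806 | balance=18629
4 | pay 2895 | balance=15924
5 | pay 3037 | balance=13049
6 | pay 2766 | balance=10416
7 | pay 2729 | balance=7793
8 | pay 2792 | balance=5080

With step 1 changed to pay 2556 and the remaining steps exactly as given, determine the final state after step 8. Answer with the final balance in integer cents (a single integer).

5532

(re-executing from step 1 with the substitution; state before step 1: balance=26909)
1 | pay 2556 | balance=24627
2 | pay 3232 | balance=21646
3 | pay 2806 | balance=19060
4 | pay 2895 | balance=16359
5 | pay 3037 | balance=13488
6 | pay 2766 | balance=10859
7 | pay 2729 | balance=8240
8 | pay 2792 | balance=5532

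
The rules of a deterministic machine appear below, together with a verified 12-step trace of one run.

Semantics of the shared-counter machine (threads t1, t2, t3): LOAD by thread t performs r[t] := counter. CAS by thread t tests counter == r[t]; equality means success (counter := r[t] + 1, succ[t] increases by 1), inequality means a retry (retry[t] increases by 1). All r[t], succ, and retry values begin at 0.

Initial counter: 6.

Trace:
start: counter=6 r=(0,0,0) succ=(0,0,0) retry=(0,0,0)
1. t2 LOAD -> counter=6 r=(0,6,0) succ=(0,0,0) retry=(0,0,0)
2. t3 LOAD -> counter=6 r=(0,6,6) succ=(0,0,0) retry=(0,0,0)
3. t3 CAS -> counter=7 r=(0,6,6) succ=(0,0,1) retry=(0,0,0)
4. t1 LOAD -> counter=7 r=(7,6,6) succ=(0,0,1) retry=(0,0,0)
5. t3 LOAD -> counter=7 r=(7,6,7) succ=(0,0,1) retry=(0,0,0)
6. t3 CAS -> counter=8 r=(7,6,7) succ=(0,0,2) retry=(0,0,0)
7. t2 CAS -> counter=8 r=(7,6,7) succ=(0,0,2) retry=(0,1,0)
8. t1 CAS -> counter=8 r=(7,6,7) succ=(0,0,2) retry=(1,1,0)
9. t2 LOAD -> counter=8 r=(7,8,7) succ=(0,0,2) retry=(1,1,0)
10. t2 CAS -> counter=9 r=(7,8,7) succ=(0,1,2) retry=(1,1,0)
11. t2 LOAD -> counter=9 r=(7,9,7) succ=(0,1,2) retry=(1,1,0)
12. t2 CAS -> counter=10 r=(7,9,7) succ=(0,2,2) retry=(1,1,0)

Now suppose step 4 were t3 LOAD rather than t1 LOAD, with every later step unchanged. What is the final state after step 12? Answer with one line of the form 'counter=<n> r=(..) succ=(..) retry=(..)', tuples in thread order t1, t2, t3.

counter=10 r=(0,9,7) succ=(0,2,2) retry=(1,1,0)

(re-executing from step 4 with the substitution; state before step 4: counter=7 r=(0,6,6) succ=(0,0,1) retry=(0,0,0))
4. t3 LOAD -> counter=7 r=(0,6,7) succ=(0,0,1) retry=(0,0,0)
5. t3 LOAD -> counter=7 r=(0,6,7) succ=(0,0,1) retry=(0,0,0)
6. t3 CAS -> counter=8 r=(0,6,7) succ=(0,0,2) retry=(0,0,0)
7. t2 CAS -> counter=8 r=(0,6,7) succ=(0,0,2) retry=(0,1,0)
8. t1 CAS -> counter=8 r=(0,6,7) succ=(0,0,2) retry=(1,1,0)
9. t2 LOAD -> counter=8 r=(0,8,7) succ=(0,0,2) retry=(1,1,0)
10. t2 CAS -> counter=9 r=(0,8,7) succ=(0,1,2) retry=(1,1,0)
11. t2 LOAD -> counter=9 r=(0,9,7) succ=(0,1,2) retry=(1,1,0)
12. t2 CAS -> counter=10 r=(0,9,7) succ=(0,2,2) retry=(1,1,0)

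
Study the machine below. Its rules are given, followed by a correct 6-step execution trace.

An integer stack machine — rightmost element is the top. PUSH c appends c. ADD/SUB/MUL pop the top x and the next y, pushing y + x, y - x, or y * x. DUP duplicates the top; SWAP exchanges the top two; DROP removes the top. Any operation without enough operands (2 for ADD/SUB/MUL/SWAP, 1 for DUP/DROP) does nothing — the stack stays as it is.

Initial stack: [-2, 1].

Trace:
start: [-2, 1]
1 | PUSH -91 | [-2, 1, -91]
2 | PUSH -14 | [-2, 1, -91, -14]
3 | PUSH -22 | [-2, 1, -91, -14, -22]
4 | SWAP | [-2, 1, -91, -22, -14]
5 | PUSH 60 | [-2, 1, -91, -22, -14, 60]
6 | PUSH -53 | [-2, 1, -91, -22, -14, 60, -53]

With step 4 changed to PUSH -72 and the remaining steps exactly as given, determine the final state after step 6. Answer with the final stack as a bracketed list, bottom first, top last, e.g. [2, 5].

[-2, 1, -91, -14, -22, -72, 60, -53]

(re-executing from step 4 with the substitution; state before step 4: [-2, 1, -91, -14, -22])
4 | PUSH -72 | [-2, 1, -91, -14, -22, -72]
5 | PUSH 60 | [-2, 1, -91, -14, -22, -72, 60]
6 | PUSH -53 | [-2, 1, -91, -14, -22, -72, 60, -53]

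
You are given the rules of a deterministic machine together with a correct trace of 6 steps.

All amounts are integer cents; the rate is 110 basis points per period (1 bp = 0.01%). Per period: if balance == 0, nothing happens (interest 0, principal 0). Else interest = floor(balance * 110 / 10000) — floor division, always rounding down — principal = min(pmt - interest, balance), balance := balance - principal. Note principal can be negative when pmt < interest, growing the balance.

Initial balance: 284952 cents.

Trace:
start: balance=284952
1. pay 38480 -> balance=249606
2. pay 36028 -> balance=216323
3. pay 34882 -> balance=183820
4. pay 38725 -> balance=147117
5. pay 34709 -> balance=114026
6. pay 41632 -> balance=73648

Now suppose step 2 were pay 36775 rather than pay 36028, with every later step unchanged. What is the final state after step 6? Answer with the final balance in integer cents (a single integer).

72866

(re-executing from step 2 with the substitution; state before step 2: balance=249606)
2. pay 36775 -> balance=215576
3. pay 34882 -> balance=183065
4. pay 38725 -> balance=146353
5. pay 34709 -> balance=113253
6. pay 41632 -> balance=72866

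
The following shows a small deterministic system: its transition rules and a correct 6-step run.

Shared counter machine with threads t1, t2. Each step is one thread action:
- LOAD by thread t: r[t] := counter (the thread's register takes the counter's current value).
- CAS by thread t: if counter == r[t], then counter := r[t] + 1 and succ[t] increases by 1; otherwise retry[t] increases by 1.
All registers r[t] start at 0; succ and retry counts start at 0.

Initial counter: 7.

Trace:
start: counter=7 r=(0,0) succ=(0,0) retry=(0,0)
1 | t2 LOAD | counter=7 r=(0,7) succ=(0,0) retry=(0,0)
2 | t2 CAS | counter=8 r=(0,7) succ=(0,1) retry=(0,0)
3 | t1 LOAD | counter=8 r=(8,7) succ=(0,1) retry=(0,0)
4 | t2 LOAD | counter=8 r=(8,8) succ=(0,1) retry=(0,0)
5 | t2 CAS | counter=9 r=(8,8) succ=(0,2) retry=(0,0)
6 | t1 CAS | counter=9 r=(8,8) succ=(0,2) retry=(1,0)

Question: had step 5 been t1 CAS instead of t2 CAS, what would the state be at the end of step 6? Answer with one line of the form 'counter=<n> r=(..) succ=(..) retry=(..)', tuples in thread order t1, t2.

(re-executing from step 5 with the substitution; state before step 5: counter=8 r=(8,8) succ=(0,1) retry=(0,0))
5 | t1 CAS | counter=9 r=(8,8) succ=(1,1) retry=(0,0)
6 | t1 CAS | counter=9 r=(8,8) succ=(1,1) retry=(1,0)

counter=9 r=(8,8) succ=(1,1) retry=(1,0)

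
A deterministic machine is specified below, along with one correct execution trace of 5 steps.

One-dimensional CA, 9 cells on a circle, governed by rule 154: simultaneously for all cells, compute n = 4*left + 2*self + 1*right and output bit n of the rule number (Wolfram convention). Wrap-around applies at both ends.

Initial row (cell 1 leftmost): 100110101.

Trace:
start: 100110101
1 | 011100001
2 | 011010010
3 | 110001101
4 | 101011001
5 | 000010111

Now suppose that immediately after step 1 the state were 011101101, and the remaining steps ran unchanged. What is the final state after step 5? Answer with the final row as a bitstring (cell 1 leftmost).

state after step 1 := 011101101
2 | 011001000
3 | 110110100
4 | 100100011
5 | 011010111

011010111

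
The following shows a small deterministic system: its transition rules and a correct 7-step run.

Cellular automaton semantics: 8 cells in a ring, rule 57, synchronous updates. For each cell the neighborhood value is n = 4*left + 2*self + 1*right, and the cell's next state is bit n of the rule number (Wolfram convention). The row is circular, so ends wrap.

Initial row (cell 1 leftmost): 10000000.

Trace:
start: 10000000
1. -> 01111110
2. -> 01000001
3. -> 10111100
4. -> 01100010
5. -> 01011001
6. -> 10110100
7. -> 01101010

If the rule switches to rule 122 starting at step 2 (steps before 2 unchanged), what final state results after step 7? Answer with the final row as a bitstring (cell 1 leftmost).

00000000

(re-executing steps 2..7 under rule 122; state before step 2: 01111110)
2. -> 11000011
3. -> 01100110
4. -> 11111111
5. -> 00000000
6. -> 00000000
7. -> 00000000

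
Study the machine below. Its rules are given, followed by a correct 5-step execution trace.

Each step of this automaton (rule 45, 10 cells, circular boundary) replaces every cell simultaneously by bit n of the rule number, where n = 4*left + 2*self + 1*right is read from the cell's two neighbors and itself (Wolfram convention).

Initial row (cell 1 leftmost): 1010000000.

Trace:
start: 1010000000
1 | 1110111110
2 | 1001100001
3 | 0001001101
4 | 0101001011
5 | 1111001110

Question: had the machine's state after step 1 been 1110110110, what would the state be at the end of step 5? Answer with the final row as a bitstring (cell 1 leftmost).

state after step 1 := 1110110110
2 | 1001101101
3 | 0001011011
4 | 0101110110
5 | 0111001100

0111001100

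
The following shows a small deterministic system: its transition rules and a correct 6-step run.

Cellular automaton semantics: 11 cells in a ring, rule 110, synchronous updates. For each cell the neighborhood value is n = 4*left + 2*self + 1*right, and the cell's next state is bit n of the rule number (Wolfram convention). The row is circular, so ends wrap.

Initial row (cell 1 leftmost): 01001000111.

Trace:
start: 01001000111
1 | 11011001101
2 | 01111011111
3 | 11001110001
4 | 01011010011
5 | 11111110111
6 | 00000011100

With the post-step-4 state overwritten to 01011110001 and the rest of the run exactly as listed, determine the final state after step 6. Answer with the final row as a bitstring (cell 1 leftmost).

state after step 4 := 01011110001
5 | 11110010011
6 | 00010110110

00010110110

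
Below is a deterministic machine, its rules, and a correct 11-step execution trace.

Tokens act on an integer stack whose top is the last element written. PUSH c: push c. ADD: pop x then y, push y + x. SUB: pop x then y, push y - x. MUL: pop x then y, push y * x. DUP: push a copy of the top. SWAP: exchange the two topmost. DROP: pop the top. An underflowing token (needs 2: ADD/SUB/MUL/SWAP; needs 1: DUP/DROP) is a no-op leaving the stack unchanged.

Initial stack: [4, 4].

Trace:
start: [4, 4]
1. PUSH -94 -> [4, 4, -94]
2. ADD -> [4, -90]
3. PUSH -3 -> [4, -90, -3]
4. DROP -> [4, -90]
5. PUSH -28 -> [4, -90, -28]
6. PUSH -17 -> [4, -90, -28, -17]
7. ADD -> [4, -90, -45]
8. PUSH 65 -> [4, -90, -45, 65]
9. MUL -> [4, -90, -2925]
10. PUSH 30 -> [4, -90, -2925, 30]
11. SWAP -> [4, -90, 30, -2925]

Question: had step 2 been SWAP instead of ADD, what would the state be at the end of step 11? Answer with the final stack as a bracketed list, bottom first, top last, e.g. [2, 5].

[4, -94, 4, 30, -2925]

(re-executing from step 2 with the substitution; state before step 2: [4, 4, -94])
2. SWAP -> [4, -94, 4]
3. PUSH -3 -> [4, -94, 4, -3]
4. DROP -> [4, -94, 4]
5. PUSH -28 -> [4, -94, 4, -28]
6. PUSH -17 -> [4, -94, 4, -28, -17]
7. ADD -> [4, -94, 4, -45]
8. PUSH 65 -> [4, -94, 4, -45, 65]
9. MUL -> [4, -94, 4, -2925]
10. PUSH 30 -> [4, -94, 4, -2925, 30]
11. SWAP -> [4, -94, 4, 30, -2925]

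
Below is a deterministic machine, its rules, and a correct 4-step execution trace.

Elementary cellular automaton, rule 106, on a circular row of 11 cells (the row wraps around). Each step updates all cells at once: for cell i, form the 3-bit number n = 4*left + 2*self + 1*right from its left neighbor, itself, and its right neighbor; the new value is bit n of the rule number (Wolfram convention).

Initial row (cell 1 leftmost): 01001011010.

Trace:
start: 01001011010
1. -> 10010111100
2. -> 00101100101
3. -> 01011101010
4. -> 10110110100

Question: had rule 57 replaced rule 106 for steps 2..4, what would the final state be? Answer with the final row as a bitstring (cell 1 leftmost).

(re-executing steps 2..4 under rule 57; state before step 2: 10010111100)
2. -> 01001100010
3. -> 00101011001
4. -> 10010110100

10010110100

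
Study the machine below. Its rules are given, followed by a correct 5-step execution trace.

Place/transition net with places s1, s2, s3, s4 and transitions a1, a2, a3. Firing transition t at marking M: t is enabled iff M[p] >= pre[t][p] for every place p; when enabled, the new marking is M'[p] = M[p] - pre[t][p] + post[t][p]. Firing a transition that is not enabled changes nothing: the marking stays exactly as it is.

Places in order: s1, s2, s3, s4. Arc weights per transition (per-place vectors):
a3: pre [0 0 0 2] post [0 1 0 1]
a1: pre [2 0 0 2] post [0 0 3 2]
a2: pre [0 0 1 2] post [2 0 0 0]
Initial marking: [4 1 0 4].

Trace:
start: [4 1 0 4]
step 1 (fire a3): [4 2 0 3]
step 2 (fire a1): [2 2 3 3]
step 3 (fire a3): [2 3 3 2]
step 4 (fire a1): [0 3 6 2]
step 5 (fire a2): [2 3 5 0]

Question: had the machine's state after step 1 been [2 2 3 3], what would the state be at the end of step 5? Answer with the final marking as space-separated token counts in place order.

state after step 1 := [2 2 3 3]
step 2 (fire a1): [0 2 6 3]
step 3 (fire a3): [0 3 6 2]
step 4 (fire a1): [0 3 6 2]
step 5 (fire a2): [2 3 5 0]

2 3 5 0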